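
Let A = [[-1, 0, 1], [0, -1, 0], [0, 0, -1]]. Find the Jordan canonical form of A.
The characteristic polynomial is det(xI - A) = (x + 1)^3, so the eigenvalues are -1 (algebraic multiplicity 3).

For λ = -1: rank(A + I) = 1, rank((A + I)^2) = 0. The eigenspace has dimension 3 - 1 = 2, so there are 2 Jordan blocks; the rank sequence gives block sizes [2, 1].

Assembling the blocks gives the Jordan form J above.

J = [[-1, 1, 0], [0, -1, 0], [0, 0, -1]]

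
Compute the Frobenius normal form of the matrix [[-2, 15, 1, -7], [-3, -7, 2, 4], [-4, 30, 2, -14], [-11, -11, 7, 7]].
The invariant factors of A (the non-unit diagonal entries of the Smith normal form of xI - A over ℚ[x]) are x(x^3 + x - 5), each dividing the next. The characteristic polynomial is their product, x(x^3 + x - 5).

The rational canonical form is the block-diagonal matrix of companion matrices C(f_i):
R = [[0, 0, 0, 0], [1, 0, 0, 5], [0, 1, 0, -1], [0, 0, 1, 0]].

Note the characteristic polynomial does not split into linear factors over ℚ, so A has no Jordan form over ℚ; the rational canonical form exists over any field.

R = [[0, 0, 0, 0], [1, 0, 0, 5], [0, 1, 0, -1], [0, 0, 1, 0]]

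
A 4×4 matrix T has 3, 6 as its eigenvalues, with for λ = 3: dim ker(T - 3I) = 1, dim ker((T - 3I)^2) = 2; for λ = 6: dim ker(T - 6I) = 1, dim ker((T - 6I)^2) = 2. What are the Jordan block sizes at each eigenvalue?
λ = 3: successive nullity increments [1, 1] count blocks of size ≥ k; block sizes are [2].
λ = 6: successive nullity increments [1, 1] count blocks of size ≥ k; block sizes are [2].

Jordan blocks: (3, 2), (6, 2)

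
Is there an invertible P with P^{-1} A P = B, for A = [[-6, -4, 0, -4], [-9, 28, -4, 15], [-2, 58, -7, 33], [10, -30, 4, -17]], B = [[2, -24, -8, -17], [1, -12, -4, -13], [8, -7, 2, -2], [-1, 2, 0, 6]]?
Yes.

Two matrices over a field are similar if and only if they have the same invariant factors.

Both A and B have characteristic polynomial (x - 3)^2(x + 4)^2 and minimal polynomial (x - 3)^2(x + 4)^2. Computing further, both have invariant factors (x - 3)^2(x + 4)^2. Hence A and B are similar.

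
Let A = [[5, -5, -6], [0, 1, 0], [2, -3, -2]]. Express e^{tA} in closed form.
e^{tA} = [[(4*e^{t} - 3)*e^{t}, (-3*t - 2*e^{t} + 2)*e^{t}, 6*(1 - e^{t})*e^{t}], [0, e^{t}, 0], [2*(e^{t} - 1)*e^{t}, (-2*t - e^{t} + 1)*e^{t}, (4 - 3*e^{t})*e^{t}]]

A has Jordan form J = [[1, 1, 0], [0, 1, 0], [0, 0, 2]] with A = PJP^{-1}, so e^{tA} = P e^{tJ} P^{-1}.

For a Jordan block J_k(λ), e^{tJ_k(λ)} = e^{λt} · (I + tN + t^2 N^2/2! + ... + t^{k-1} N^{k-1}/(k-1)!) where N is the nilpotent superdiagonal part.

Assembling the blocks and conjugating back gives the entries of e^{tA} as shown above.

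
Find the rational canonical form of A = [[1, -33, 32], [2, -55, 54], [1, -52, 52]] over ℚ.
The invariant factors of A (the non-unit diagonal entries of the Smith normal form of xI - A over ℚ[x]) are (x + 5)(x^2 - 3x - 6), each dividing the next. The characteristic polynomial is their product, (x + 5)(x^2 - 3x - 6).

The rational canonical form is the block-diagonal matrix of companion matrices C(f_i):
R = [[0, 0, 30], [1, 0, 21], [0, 1, -2]].

Note the characteristic polynomial does not split into linear factors over ℚ, so A has no Jordan form over ℚ; the rational canonical form exists over any field.

R = [[0, 0, 30], [1, 0, 21], [0, 1, -2]]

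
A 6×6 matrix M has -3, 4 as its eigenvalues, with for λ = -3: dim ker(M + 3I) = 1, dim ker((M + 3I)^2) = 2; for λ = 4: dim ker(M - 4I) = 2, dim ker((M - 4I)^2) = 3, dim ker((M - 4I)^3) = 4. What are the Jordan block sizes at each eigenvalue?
λ = -3: successive nullity increments [1, 1] count blocks of size ≥ k; block sizes are [2].
λ = 4: successive nullity increments [2, 1, 1] count blocks of size ≥ k; block sizes are [3, 1].

Jordan blocks: (-3, 2), (4, 3), (4, 1)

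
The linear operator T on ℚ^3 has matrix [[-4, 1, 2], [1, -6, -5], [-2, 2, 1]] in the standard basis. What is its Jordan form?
The characteristic polynomial is det(xI - A) = (x + 3)^3, so the eigenvalues are -3 (algebraic multiplicity 3).

For λ = -3: rank(A + 3I) = 2, rank((A + 3I)^2) = 1, rank((A + 3I)^3) = 0. The eigenspace has dimension 3 - 2 = 1, so there is 1 Jordan block; the rank sequence gives block sizes [3].

Assembling the blocks gives the Jordan form J above.

J = [[-3, 1, 0], [0, -3, 1], [0, 0, -3]]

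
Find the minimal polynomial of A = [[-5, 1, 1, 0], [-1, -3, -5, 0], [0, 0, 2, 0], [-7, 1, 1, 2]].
m_A(x) = (x - 2)(x + 4)^2

The characteristic polynomial factors as (x - 2)^2(x + 4)^2. The minimal polynomial is ∏(x - λ)^{k_λ} where k_λ is the size of the largest Jordan block at λ.

For λ = -4: rank(A + 4I) = 3, and the largest Jordan block has size 2 (the smallest k with rank((A + 4I)^k) = rank((A + 4I)^(k+1))).
For λ = 2: rank(A - 2I) = 2, and the largest Jordan block has size 1 (the smallest k with rank((A - 2I)^k) = rank((A - 2I)^(k+1))).

So m_A(x) = (x - 2)(x + 4)^2.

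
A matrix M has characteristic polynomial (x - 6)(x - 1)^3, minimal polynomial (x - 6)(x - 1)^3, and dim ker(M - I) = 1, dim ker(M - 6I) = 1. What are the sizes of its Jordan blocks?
λ = 1: algebraic multiplicity 3 (exponent in χ_M), largest block size 3 (exponent in m_M), 1 block (geometric multiplicity). This forces block sizes [3].
λ = 6: algebraic multiplicity 1 (exponent in χ_M), largest block size 1 (exponent in m_M), 1 block (geometric multiplicity). This forces block sizes [1].

Jordan blocks: (1, 3), (6, 1)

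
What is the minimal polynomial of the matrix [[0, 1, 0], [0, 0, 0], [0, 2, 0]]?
The characteristic polynomial factors as x^3. The minimal polynomial is ∏(x - λ)^{k_λ} where k_λ is the size of the largest Jordan block at λ.

For λ = 0: rank(A) = 1, and the largest Jordan block has size 2 (the smallest k with rank(A^k) = rank(A^(k+1))).

So m_A(x) = x^2.

m_A(x) = x^2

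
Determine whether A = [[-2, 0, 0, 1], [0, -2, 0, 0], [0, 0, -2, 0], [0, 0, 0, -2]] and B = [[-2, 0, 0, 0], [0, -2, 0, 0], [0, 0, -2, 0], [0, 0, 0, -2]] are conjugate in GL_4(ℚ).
Both have characteristic polynomial (x + 2)^4, but the minimal polynomial of A is (x + 2)^2 while the minimal polynomial of B is x + 2. The minimal polynomial is a similarity invariant, so A and B are not similar.

No.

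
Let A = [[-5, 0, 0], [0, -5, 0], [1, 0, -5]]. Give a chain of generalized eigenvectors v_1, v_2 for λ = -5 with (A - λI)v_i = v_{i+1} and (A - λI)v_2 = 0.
v_1 = [[1, 0, 0]]^T, v_2 = [[0, 0, 1]]^T

We seek v_1 ∈ ker((A + 5I)^2) \ ker(A + 5I), then set v_{i+1} = (A + 5I) v_i.

One such chain is v_1 = [[1, 0, 0]]^T, v_2 = [[0, 0, 1]]^T. Check: (A + 5I) v_2 = [[0, 0, 0]]^T = 0.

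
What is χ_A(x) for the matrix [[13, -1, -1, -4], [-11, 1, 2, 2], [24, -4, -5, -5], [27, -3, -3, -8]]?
χ_A(x) = (x - 4)(x + 1)^3

xI - A = [[x - 13, 1, 1, 4], [11, x - 1, -2, -2], [-24, 4, x + 5, 5], [-27, 3, 3, x + 8]].

Expanding det(xI - A) along the first row:
det(xI - A) = + (x - 13)·det([[x - 1, -2, -2], [4, x + 5, 5], [3, 3, x + 8]]) - (1)·det([[11, -2, -2], [-24, x + 5, 5], [-27, 3, x + 8]]) + (1)·det([[11, x - 1, -2], [-24, 4, 5], [-27, 3, x + 8]]) - (4)·det([[11, x - 1, -2], [-24, 4, x + 5], [-27, 3, 3]]).

Evaluating gives χ_A(x) = x^4 - x^3 - 9x^2 - 11x - 4 = (x - 4)(x + 1)^3.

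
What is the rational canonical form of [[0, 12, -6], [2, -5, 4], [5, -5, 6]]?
The invariant factors of A (the non-unit diagonal entries of the Smith normal form of xI - A over ℚ[x]) are (x - 3)(x^2 + 2x + 2), each dividing the next. The characteristic polynomial is their product, (x - 3)(x^2 + 2x + 2).

The rational canonical form is the block-diagonal matrix of companion matrices C(f_i):
R = [[0, 0, 6], [1, 0, 4], [0, 1, 1]].

Note the characteristic polynomial does not split into linear factors over ℚ, so A has no Jordan form over ℚ; the rational canonical form exists over any field.

R = [[0, 0, 6], [1, 0, 4], [0, 1, 1]]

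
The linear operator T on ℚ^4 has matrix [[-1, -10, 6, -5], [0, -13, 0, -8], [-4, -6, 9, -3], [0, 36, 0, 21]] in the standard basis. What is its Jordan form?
J = [[3, 0, 0, 0], [0, 3, 0, 0], [0, 0, 5, 1], [0, 0, 0, 5]]

The characteristic polynomial is det(xI - A) = (x - 5)^2(x - 3)^2, so the eigenvalues are 3 (algebraic multiplicity 2), 5 (algebraic multiplicity 2).

For λ = 3: rank(A - 3I) = 2. The eigenspace has dimension 4 - 2 = 2, so there are 2 Jordan blocks; the rank sequence gives block sizes [1, 1].

For λ = 5: rank(A - 5I) = 3, rank((A - 5I)^2) = 2. The eigenspace has dimension 4 - 3 = 1, so there is 1 Jordan block; the rank sequence gives block sizes [2].

Assembling the blocks gives the Jordan form J above.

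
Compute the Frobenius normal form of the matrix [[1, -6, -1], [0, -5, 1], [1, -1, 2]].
The invariant factors of A (the non-unit diagonal entries of the Smith normal form of xI - A over ℚ[x]) are (x + 5)(x^2 - 3x + 4), each dividing the next. The characteristic polynomial is their product, (x + 5)(x^2 - 3x + 4).

The rational canonical form is the block-diagonal matrix of companion matrices C(f_i):
R = [[0, 0, -20], [1, 0, 11], [0, 1, -2]].

Note the characteristic polynomial does not split into linear factors over ℚ, so A has no Jordan form over ℚ; the rational canonical form exists over any field.

R = [[0, 0, -20], [1, 0, 11], [0, 1, -2]]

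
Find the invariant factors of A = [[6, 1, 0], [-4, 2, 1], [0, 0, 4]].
(x - 4)^3

The Jordan structure of A has elementary divisors (x - 4)^3. Arranging the block sizes at each eigenvalue in decreasing order and taking row products gives the invariant factors.

Invariant factors (smallest first, each dividing the next): (x - 4)^3.

Check: the last factor (x - 4)^3 is the minimal polynomial, and the product (x - 4)^3 is the characteristic polynomial.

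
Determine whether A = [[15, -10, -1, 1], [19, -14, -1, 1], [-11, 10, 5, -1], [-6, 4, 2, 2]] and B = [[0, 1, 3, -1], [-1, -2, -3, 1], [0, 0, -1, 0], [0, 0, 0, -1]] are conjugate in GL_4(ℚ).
trace(A) = 8 but trace(B) = -4. The trace is a similarity invariant, so A and B are not similar.

No.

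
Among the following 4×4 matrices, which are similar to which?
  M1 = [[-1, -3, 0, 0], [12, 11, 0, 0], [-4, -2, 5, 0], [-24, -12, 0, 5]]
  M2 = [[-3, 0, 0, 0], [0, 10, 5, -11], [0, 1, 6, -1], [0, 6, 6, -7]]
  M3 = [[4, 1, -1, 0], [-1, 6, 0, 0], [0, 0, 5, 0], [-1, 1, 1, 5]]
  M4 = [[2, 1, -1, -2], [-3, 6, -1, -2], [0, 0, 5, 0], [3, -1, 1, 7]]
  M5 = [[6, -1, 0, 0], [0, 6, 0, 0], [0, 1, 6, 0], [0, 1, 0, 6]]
4 classes: {M1, M4}, {M2}, {M3}, {M5}

Characteristic polynomials: χ_{M1} = (x - 5)^4, χ_{M2} = (x - 5)^2(x + 1)(x + 3), χ_{M3} = (x - 5)^4, χ_{M4} = (x - 5)^4, χ_{M5} = (x - 6)^4.

{M1, M4}: invariant factors x - 5, x - 5, (x - 5)^2.

{M2}: invariant factors (x - 5)^2(x + 1)(x + 3).

{M3}: invariant factors x - 5, (x - 5)^3.

{M5}: invariant factors x - 6, x - 6, (x - 6)^2.

Matrices are similar if and only if their invariant-factor lists agree; the partition into similarity classes is {M1, M4}, {M2}, {M3}, {M5}.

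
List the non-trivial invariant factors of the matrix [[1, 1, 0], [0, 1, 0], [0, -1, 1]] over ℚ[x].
The Jordan structure of A has elementary divisors (x - 1)^2, (x - 1). Arranging the block sizes at each eigenvalue in decreasing order and taking row products gives the invariant factors.

Invariant factors (smallest first, each dividing the next): x - 1, (x - 1)^2.

Check: the last factor (x - 1)^2 is the minimal polynomial, and the product (x - 1)^3 is the characteristic polynomial.

x - 1, (x - 1)^2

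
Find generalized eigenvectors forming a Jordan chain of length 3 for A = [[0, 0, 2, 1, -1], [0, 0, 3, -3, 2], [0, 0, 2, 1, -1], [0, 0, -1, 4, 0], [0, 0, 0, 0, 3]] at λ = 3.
We seek v_1 ∈ ker((A - 3I)^3) \ ker((A - 3I)^2), then set v_{i+1} = (A - 3I) v_i.

One such chain is v_1 = [[-2, 0, -2, -1, 1]]^T, v_2 = [[0, -1, 0, 1, 0]]^T, v_3 = [[1, 0, 1, 1, 0]]^T. Check: (A - 3I) v_3 = [[0, 0, 0, 0, 0]]^T = 0.

v_1 = [[-2, 0, -2, -1, 1]]^T, v_2 = [[0, -1, 0, 1, 0]]^T, v_3 = [[1, 0, 1, 1, 0]]^T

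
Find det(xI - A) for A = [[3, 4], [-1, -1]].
xI - A = [[x - 3, -4], [1, x + 1]].

Expanding det(xI - A) along the first row:
det(xI - A) = + (x - 3)·det([[x + 1]]) - (-4)·det([[1]]).

Evaluating gives χ_A(x) = x^2 - 2x + 1 = (x - 1)^2.

χ_A(x) = (x - 1)^2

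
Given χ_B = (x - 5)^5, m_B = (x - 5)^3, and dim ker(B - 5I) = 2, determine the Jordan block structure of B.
Jordan blocks: (5, 3), (5, 2)

λ = 5: algebraic multiplicity 5 (exponent in χ_B), largest block size 3 (exponent in m_B), 2 blocks (geometric multiplicity). These force block sizes [3, 2].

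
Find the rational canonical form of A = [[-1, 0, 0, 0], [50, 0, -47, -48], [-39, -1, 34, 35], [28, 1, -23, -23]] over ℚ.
The invariant factors of A (the non-unit diagonal entries of the Smith normal form of xI - A over ℚ[x]) are x + 1, (x - 6)^2(x + 1), each dividing the next. The characteristic polynomial is their product, (x - 6)^2(x + 1)^2.

The rational canonical form is the block-diagonal matrix of companion matrices C(f_i):
R = [[-1, 0, 0, 0], [0, 0, 0, -36], [0, 1, 0, -24], [0, 0, 1, 11]].

R = [[-1, 0, 0, 0], [0, 0, 0, -36], [0, 1, 0, -24], [0, 0, 1, 11]]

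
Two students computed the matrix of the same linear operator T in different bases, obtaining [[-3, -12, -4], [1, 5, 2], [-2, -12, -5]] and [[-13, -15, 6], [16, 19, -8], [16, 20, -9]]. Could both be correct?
Two matrices over a field are similar if and only if they have the same invariant factors.

Both A and B have characteristic polynomial (x + 1)^3 and minimal polynomial (x + 1)^2. Computing further, both have invariant factors x + 1, (x + 1)^2. Hence A and B are similar.

Yes.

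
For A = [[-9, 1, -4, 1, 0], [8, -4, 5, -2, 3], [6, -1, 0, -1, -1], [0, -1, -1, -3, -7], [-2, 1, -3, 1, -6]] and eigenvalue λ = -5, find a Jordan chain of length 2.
We seek v_1 ∈ ker((A + 5I)^2) \ ker(A + 5I), then set v_{i+1} = (A + 5I) v_i.

One such chain is v_1 = [[0, 0, 0, 1, 0]]^T, v_2 = [[1, -2, -1, 2, 1]]^T. Check: (A + 5I) v_2 = [[0, 0, 0, 0, 0]]^T = 0.

v_1 = [[0, 0, 0, 1, 0]]^T, v_2 = [[1, -2, -1, 2, 1]]^T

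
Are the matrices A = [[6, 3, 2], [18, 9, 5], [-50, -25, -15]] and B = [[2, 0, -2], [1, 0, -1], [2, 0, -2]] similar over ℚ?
No.

Both have characteristic polynomial x^3, but the minimal polynomial of A is x^3 while the minimal polynomial of B is x^2. The minimal polynomial is a similarity invariant, so A and B are not similar.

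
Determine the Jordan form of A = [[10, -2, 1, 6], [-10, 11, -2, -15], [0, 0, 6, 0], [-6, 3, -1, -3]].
The characteristic polynomial is det(xI - A) = (x - 6)^4, so the eigenvalues are 6 (algebraic multiplicity 4).

For λ = 6: rank(A - 6I) = 2, rank((A - 6I)^2) = 1, rank((A - 6I)^3) = 0. The eigenspace has dimension 4 - 2 = 2, so there are 2 Jordan blocks; the rank sequence gives block sizes [3, 1].

Assembling the blocks gives the Jordan form J above.

J = [[6, 1, 0, 0], [0, 6, 1, 0], [0, 0, 6, 0], [0, 0, 0, 6]]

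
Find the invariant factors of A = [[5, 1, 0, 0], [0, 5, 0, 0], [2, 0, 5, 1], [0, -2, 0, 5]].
The Jordan structure of A has elementary divisors (x - 5)^2, (x - 5)^2. Arranging the block sizes at each eigenvalue in decreasing order and taking row products gives the invariant factors.

Invariant factors (smallest first, each dividing the next): (x - 5)^2, (x - 5)^2.

Check: the last factor (x - 5)^2 is the minimal polynomial, and the product (x - 5)^4 is the characteristic polynomial.

(x - 5)^2, (x - 5)^2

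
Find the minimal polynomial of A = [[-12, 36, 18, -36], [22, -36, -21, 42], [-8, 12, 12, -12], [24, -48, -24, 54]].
The characteristic polynomial factors as x(x - 6)^3. The minimal polynomial is ∏(x - λ)^{k_λ} where k_λ is the size of the largest Jordan block at λ.

For λ = 0: rank(A) = 3, and the largest Jordan block has size 1 (the smallest k with rank(A^k) = rank(A^(k+1))).
For λ = 6: rank(A - 6I) = 2, and the largest Jordan block has size 2 (the smallest k with rank((A - 6I)^k) = rank((A - 6I)^(k+1))).

So m_A(x) = x(x - 6)^2.

m_A(x) = x(x - 6)^2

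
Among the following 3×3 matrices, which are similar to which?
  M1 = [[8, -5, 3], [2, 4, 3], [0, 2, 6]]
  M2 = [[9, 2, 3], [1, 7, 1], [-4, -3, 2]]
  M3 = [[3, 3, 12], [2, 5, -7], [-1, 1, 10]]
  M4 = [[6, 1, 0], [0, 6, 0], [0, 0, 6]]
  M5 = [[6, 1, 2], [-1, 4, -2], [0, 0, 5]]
3 classes: {M1, M2, M3}, {M4}, {M5}

Characteristic polynomials: χ_{M1} = (x - 6)^3, χ_{M2} = (x - 6)^3, χ_{M3} = (x - 6)^3, χ_{M4} = (x - 6)^3, χ_{M5} = (x - 5)^3.

{M1, M2, M3}: invariant factors (x - 6)^3.

{M4}: invariant factors x - 6, (x - 6)^2.

{M5}: invariant factors x - 5, (x - 5)^2.

Matrices are similar if and only if their invariant-factor lists agree; the partition into similarity classes is {M1, M2, M3}, {M4}, {M5}.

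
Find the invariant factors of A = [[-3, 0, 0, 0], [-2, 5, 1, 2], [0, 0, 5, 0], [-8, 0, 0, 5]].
The Jordan structure of A has elementary divisors (x + 3), (x - 5)^2, (x - 5). Arranging the block sizes at each eigenvalue in decreasing order and taking row products gives the invariant factors.

Invariant factors (smallest first, each dividing the next): x - 5, (x - 5)^2(x + 3).

Check: the last factor (x - 5)^2(x + 3) is the minimal polynomial, and the product (x - 5)^3(x + 3) is the characteristic polynomial.

x - 5, (x - 5)^2(x + 3)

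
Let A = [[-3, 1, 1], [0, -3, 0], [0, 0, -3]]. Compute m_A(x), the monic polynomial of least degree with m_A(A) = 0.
The characteristic polynomial factors as (x + 3)^3. The minimal polynomial is ∏(x - λ)^{k_λ} where k_λ is the size of the largest Jordan block at λ.

For λ = -3: rank(A + 3I) = 1, and the largest Jordan block has size 2 (the smallest k with rank((A + 3I)^k) = rank((A + 3I)^(k+1))).

So m_A(x) = (x + 3)^2.

m_A(x) = (x + 3)^2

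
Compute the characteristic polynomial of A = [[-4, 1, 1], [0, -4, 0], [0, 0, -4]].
χ_A(x) = (x + 4)^3

xI - A = [[x + 4, -1, -1], [0, x + 4, 0], [0, 0, x + 4]].

Expanding det(xI - A) along the first row:
det(xI - A) = + (x + 4)·det([[x + 4, 0], [0, x + 4]]) - (-1)·det([[0, 0], [0, x + 4]]) + (-1)·det([[0, x + 4], [0, 0]]).

Evaluating gives χ_A(x) = x^3 + 12x^2 + 48x + 64 = (x + 4)^3.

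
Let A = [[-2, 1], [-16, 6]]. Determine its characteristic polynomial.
χ_A(x) = (x - 2)^2

xI - A = [[x + 2, -1], [16, x - 6]].

Expanding det(xI - A) along the first row:
det(xI - A) = + (x + 2)·det([[x - 6]]) - (-1)·det([[16]]).

Evaluating gives χ_A(x) = x^2 - 4x + 4 = (x - 2)^2.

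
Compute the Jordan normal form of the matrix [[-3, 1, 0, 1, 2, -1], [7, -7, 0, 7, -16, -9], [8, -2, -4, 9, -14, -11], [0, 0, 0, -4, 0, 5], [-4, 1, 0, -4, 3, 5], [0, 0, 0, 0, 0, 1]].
J = [[-4, 1, 0, 0, 0, 0], [0, -4, 0, 0, 0, 0], [0, 0, -4, 1, 0, 0], [0, 0, 0, -4, 0, 0], [0, 0, 0, 0, 1, 1], [0, 0, 0, 0, 0, 1]]

The characteristic polynomial is det(xI - A) = (x - 1)^2(x + 4)^4, so the eigenvalues are -4 (algebraic multiplicity 4), 1 (algebraic multiplicity 2).

For λ = -4: rank(A + 4I) = 4, rank((A + 4I)^2) = 2. The eigenspace has dimension 6 - 4 = 2, so there are 2 Jordan blocks; the rank sequence gives block sizes [2, 2].

For λ = 1: rank(A - I) = 5, rank((A - I)^2) = 4. The eigenspace has dimension 6 - 5 = 1, so there is 1 Jordan block; the rank sequence gives block sizes [2].

Assembling the blocks gives the Jordan form J above.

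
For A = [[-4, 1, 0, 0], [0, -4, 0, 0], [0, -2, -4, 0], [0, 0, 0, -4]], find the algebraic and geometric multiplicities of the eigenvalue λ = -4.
The characteristic polynomial is (x + 4)^4, so the factor x + 4 appears with exponent 4: the algebraic multiplicity is 4.

rank(A + 4I) = 1, so the eigenspace has dimension 4 - 1 = 3: the geometric multiplicity is 3.

Since 3 < 4, A is not diagonalizable.

algebraic multiplicity 4, geometric multiplicity 3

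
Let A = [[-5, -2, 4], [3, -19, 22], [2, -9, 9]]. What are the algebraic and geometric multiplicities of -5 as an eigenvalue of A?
The characteristic polynomial is (x + 5)^3, so the factor x + 5 appears with exponent 3: the algebraic multiplicity is 3.

rank(A + 5I) = 2, so the eigenspace has dimension 3 - 2 = 1: the geometric multiplicity is 1.

Since 1 < 3, A is not diagonalizable.

algebraic multiplicity 3, geometric multiplicity 1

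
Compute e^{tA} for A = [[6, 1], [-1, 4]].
e^{tA} = [[(t + 1)*e^{5*t}, t*e^{5*t}], [-t*e^{5*t}, (1 - t)*e^{5*t}]]

A has Jordan form J = [[5, 1], [0, 5]] with A = PJP^{-1}, so e^{tA} = P e^{tJ} P^{-1}.

For a Jordan block J_k(λ), e^{tJ_k(λ)} = e^{λt} · (I + tN + t^2 N^2/2! + ... + t^{k-1} N^{k-1}/(k-1)!) where N is the nilpotent superdiagonal part.

Assembling the blocks and conjugating back gives the entries of e^{tA} as shown above.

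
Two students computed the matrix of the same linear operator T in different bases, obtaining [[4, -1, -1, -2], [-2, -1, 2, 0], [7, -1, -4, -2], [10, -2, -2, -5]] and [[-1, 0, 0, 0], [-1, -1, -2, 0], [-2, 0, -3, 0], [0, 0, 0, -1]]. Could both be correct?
Yes.

Two matrices over a field are similar if and only if they have the same invariant factors.

Both A and B have characteristic polynomial (x + 1)^3(x + 3) and minimal polynomial (x + 1)^2(x + 3). Computing further, both have invariant factors x + 1, (x + 1)^2(x + 3). Hence A and B are similar.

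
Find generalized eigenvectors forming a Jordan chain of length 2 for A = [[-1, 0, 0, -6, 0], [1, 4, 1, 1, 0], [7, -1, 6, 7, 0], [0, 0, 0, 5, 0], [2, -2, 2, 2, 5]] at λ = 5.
We seek v_1 ∈ ker((A - 5I)^2) \ ker(A - 5I), then set v_{i+1} = (A - 5I) v_i.

One such chain is v_1 = [[0, 0, 1, 0, 0]]^T, v_2 = [[0, 1, 1, 0, 2]]^T. Check: (A - 5I) v_2 = [[0, 0, 0, 0, 0]]^T = 0.

v_1 = [[0, 0, 1, 0, 0]]^T, v_2 = [[0, 1, 1, 0, 2]]^T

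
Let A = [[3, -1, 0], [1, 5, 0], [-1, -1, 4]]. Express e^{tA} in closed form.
e^{tA} = [[(1 - t)*e^{4*t}, -t*e^{4*t}, 0], [t*e^{4*t}, (t + 1)*e^{4*t}, 0], [-t*e^{4*t}, -t*e^{4*t}, e^{4*t}]]

A has Jordan form J = [[4, 1, 0], [0, 4, 0], [0, 0, 4]] with A = PJP^{-1}, so e^{tA} = P e^{tJ} P^{-1}.

For a Jordan block J_k(λ), e^{tJ_k(λ)} = e^{λt} · (I + tN + t^2 N^2/2! + ... + t^{k-1} N^{k-1}/(k-1)!) where N is the nilpotent superdiagonal part.

Assembling the blocks and conjugating back gives the entries of e^{tA} as shown above.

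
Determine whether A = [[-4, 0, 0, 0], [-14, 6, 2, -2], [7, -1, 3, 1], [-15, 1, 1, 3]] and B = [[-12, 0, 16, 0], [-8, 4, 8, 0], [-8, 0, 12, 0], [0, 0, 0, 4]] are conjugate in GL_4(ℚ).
Both have characteristic polynomial (x - 4)^3(x + 4), but the minimal polynomial of A is (x - 4)^2(x + 4) while the minimal polynomial of B is (x - 4)(x + 4). The minimal polynomial is a similarity invariant, so A and B are not similar.

No.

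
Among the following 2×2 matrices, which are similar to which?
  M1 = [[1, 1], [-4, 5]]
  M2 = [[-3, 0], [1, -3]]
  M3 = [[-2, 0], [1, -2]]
3 classes: {M1}, {M2}, {M3}

Characteristic polynomials: χ_{M1} = (x - 3)^2, χ_{M2} = (x + 3)^2, χ_{M3} = (x + 2)^2.

{M1}: invariant factors (x - 3)^2.

{M2}: invariant factors (x + 3)^2.

{M3}: invariant factors (x + 2)^2.

Matrices are similar if and only if their invariant-factor lists agree; the partition into similarity classes is {M1}, {M2}, {M3}.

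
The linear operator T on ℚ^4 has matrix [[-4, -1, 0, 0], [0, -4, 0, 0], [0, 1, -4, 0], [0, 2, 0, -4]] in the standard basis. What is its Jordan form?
The characteristic polynomial is det(xI - A) = (x + 4)^4, so the eigenvalues are -4 (algebraic multiplicity 4).

For λ = -4: rank(A + 4I) = 1, rank((A + 4I)^2) = 0. The eigenspace has dimension 4 - 1 = 3, so there are 3 Jordan blocks; the rank sequence gives block sizes [2, 1, 1].

Assembling the blocks gives the Jordan form J above.

J = [[-4, 1, 0, 0], [0, -4, 0, 0], [0, 0, -4, 0], [0, 0, 0, -4]]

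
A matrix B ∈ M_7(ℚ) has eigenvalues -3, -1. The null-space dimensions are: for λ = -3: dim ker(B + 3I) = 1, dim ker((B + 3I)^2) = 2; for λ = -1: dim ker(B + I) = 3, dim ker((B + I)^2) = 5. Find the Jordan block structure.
Jordan blocks: (-3, 2), (-1, 2), (-1, 2), (-1, 1)

λ = -3: successive nullity increments [1, 1] count blocks of size ≥ k; block sizes are [2].
λ = -1: successive nullity increments [3, 2] count blocks of size ≥ k; block sizes are [2, 2, 1].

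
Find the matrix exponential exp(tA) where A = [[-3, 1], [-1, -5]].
A has Jordan form J = [[-4, 1], [0, -4]] with A = PJP^{-1}, so e^{tA} = P e^{tJ} P^{-1}.

For a Jordan block J_k(λ), e^{tJ_k(λ)} = e^{λt} · (I + tN + t^2 N^2/2! + ... + t^{k-1} N^{k-1}/(k-1)!) where N is the nilpotent superdiagonal part.

Assembling the blocks and conjugating back gives the entries of e^{tA} as shown above.

e^{tA} = [[(t + 1)*e^{-4*t}, t*e^{-4*t}], [-t*e^{-4*t}, (1 - t)*e^{-4*t}]]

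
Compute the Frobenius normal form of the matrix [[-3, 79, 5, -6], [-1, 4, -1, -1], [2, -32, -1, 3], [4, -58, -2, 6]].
The invariant factors of A (the non-unit diagonal entries of the Smith normal form of xI - A over ℚ[x]) are (x - 6)(x^3 - 4x + 1), each dividing the next. The characteristic polynomial is their product, (x - 6)(x^3 - 4x + 1).

The rational canonical form is the block-diagonal matrix of companion matrices C(f_i):
R = [[0, 0, 0, 6], [1, 0, 0, -25], [0, 1, 0, 4], [0, 0, 1, 6]].

Note the characteristic polynomial does not split into linear factors over ℚ, so A has no Jordan form over ℚ; the rational canonical form exists over any field.

R = [[0, 0, 0, 6], [1, 0, 0, -25], [0, 1, 0, 4], [0, 0, 1, 6]]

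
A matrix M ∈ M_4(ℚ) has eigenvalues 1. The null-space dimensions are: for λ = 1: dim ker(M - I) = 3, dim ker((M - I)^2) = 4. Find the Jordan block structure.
Jordan blocks: (1, 2), (1, 1), (1, 1)

λ = 1: successive nullity increments [3, 1] count blocks of size ≥ k; block sizes are [2, 1, 1].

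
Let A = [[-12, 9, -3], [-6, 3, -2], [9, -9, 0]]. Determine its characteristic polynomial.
χ_A(x) = (x + 3)^3

xI - A = [[x + 12, -9, 3], [6, x - 3, 2], [-9, 9, x]].

Expanding det(xI - A) along the first row:
det(xI - A) = + (x + 12)·det([[x - 3, 2], [9, x]]) - (-9)·det([[6, 2], [-9, x]]) + (3)·det([[6, x - 3], [-9, 9]]).

Evaluating gives χ_A(x) = x^3 + 9x^2 + 27x + 27 = (x + 3)^3.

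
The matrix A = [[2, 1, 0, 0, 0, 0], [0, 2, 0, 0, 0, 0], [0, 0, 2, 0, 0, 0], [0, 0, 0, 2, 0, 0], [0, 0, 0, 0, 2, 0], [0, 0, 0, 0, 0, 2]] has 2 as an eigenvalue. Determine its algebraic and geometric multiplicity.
The characteristic polynomial is (x - 2)^6, so the factor x - 2 appears with exponent 6: the algebraic multiplicity is 6.

rank(A - 2I) = 1, so the eigenspace has dimension 6 - 1 = 5: the geometric multiplicity is 5.

Since 5 < 6, A is not diagonalizable.

algebraic multiplicity 6, geometric multiplicity 5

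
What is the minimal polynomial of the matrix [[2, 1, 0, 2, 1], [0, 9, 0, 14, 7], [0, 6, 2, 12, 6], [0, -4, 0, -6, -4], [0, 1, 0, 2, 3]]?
m_A(x) = (x - 2)^2

The characteristic polynomial factors as (x - 2)^5. The minimal polynomial is ∏(x - λ)^{k_λ} where k_λ is the size of the largest Jordan block at λ.

For λ = 2: rank(A - 2I) = 1, and the largest Jordan block has size 2 (the smallest k with rank((A - 2I)^k) = rank((A - 2I)^(k+1))).

So m_A(x) = (x - 2)^2.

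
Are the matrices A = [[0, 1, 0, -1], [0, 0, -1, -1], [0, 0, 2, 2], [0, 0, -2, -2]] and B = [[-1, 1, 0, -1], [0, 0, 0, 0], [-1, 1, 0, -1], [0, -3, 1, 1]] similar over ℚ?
Yes.

Two matrices over a field are similar if and only if they have the same invariant factors.

Both A and B have characteristic polynomial x^4 and minimal polynomial x^3. Computing further, both have invariant factors x, x^3. Hence A and B are similar.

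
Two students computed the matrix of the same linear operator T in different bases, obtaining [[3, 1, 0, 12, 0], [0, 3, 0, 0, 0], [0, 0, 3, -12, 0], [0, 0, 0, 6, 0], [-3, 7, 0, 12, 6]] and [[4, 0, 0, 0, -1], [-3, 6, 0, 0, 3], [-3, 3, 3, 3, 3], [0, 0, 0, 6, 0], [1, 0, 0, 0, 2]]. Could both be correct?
Yes.

Two matrices over a field are similar if and only if they have the same invariant factors.

Both A and B have characteristic polynomial (x - 6)^2(x - 3)^3 and minimal polynomial (x - 6)(x - 3)^2. Computing further, both have invariant factors (x - 6)(x - 3), (x - 6)(x - 3)^2. Hence A and B are similar.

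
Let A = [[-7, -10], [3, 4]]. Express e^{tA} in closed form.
A has Jordan form J = [[-2, 0], [0, -1]] with A = PJP^{-1}, so e^{tA} = P e^{tJ} P^{-1}.

For a Jordan block J_k(λ), e^{tJ_k(λ)} = e^{λt} · (I + tN + t^2 N^2/2! + ... + t^{k-1} N^{k-1}/(k-1)!) where N is the nilpotent superdiagonal part.

Assembling the blocks and conjugating back gives the entries of e^{tA} as shown above.

e^{tA} = [[(6 - 5*e^{t})*e^{-2*t}, 10*(1 - e^{t})*e^{-2*t}], [(3*e^{t} - 3)*e^{-2*t}, (6*e^{t} - 5)*e^{-2*t}]]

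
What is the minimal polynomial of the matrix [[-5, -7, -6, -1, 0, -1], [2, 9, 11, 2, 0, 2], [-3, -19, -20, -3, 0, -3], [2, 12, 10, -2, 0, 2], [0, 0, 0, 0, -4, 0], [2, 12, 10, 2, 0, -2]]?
The characteristic polynomial factors as (x + 4)^6. The minimal polynomial is ∏(x - λ)^{k_λ} where k_λ is the size of the largest Jordan block at λ.

For λ = -4: rank(A + 4I) = 2, and the largest Jordan block has size 3 (the smallest k with rank((A + 4I)^k) = rank((A + 4I)^(k+1))).

So m_A(x) = (x + 4)^3.

m_A(x) = (x + 4)^3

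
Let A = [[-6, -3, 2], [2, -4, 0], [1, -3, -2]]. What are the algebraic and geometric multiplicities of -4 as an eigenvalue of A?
algebraic multiplicity 3, geometric multiplicity 1

The characteristic polynomial is (x + 4)^3, so the factor x + 4 appears with exponent 3: the algebraic multiplicity is 3.

rank(A + 4I) = 2, so the eigenspace has dimension 3 - 2 = 1: the geometric multiplicity is 1.

Since 1 < 3, A is not diagonalizable.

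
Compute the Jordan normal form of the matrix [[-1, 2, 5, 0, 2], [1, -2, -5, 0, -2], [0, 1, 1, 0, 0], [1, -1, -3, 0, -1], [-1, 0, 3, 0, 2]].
The characteristic polynomial is det(xI - A) = x^5, so the eigenvalues are 0 (algebraic multiplicity 5).

For λ = 0: rank(A) = 3, rank(A^2) = 1, rank(A^3) = 0. The eigenspace has dimension 5 - 3 = 2, so there are 2 Jordan blocks; the rank sequence gives block sizes [3, 2].

Assembling the blocks gives the Jordan form J above.

J = [[0, 1, 0, 0, 0], [0, 0, 1, 0, 0], [0, 0, 0, 0, 0], [0, 0, 0, 0, 1], [0, 0, 0, 0, 0]]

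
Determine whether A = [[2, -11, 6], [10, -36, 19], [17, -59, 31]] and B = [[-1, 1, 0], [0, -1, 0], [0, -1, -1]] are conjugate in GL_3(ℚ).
Both have characteristic polynomial (x + 1)^3, but the minimal polynomial of A is (x + 1)^3 while the minimal polynomial of B is (x + 1)^2. The minimal polynomial is a similarity invariant, so A and B are not similar.

No.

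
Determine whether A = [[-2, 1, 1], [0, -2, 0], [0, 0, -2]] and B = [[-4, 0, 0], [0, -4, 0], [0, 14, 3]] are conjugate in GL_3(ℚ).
trace(A) = -6 but trace(B) = -5. The trace is a similarity invariant, so A and B are not similar.

No.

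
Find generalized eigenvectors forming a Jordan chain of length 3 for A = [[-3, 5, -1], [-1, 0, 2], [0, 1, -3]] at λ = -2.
v_1 = [[3, 1, 1]]^T, v_2 = [[1, 1, 0]]^T, v_3 = [[4, 1, 1]]^T

We seek v_1 ∈ ker((A + 2I)^3) \ ker((A + 2I)^2), then set v_{i+1} = (A + 2I) v_i.

One such chain is v_1 = [[3, 1, 1]]^T, v_2 = [[1, 1, 0]]^T, v_3 = [[4, 1, 1]]^T. Check: (A + 2I) v_3 = [[0, 0, 0]]^T = 0.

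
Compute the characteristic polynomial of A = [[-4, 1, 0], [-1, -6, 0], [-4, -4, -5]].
xI - A = [[x + 4, -1, 0], [1, x + 6, 0], [4, 4, x + 5]].

Expanding det(xI - A) along the first row:
det(xI - A) = + (x + 4)·det([[x + 6, 0], [4, x + 5]]) - (-1)·det([[1, 0], [4, x + 5]]) + (0)·det([[1, x + 6], [4, 4]]).

Evaluating gives χ_A(x) = x^3 + 15x^2 + 75x + 125 = (x + 5)^3.

χ_A(x) = (x + 5)^3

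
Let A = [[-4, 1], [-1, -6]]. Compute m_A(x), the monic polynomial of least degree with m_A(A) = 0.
m_A(x) = (x + 5)^2

The characteristic polynomial factors as (x + 5)^2. The minimal polynomial is ∏(x - λ)^{k_λ} where k_λ is the size of the largest Jordan block at λ.

For λ = -5: rank(A + 5I) = 1, and the largest Jordan block has size 2 (the smallest k with rank((A + 5I)^k) = rank((A + 5I)^(k+1))).

So m_A(x) = (x + 5)^2.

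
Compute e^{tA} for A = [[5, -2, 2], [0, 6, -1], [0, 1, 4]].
e^{tA} = [[e^{5*t}, -2*t*e^{5*t}, 2*t*e^{5*t}], [0, (t + 1)*e^{5*t}, -t*e^{5*t}], [0, t*e^{5*t}, (1 - t)*e^{5*t}]]

A has Jordan form J = [[5, 1, 0], [0, 5, 0], [0, 0, 5]] with A = PJP^{-1}, so e^{tA} = P e^{tJ} P^{-1}.

For a Jordan block J_k(λ), e^{tJ_k(λ)} = e^{λt} · (I + tN + t^2 N^2/2! + ... + t^{k-1} N^{k-1}/(k-1)!) where N is the nilpotent superdiagonal part.

Assembling the blocks and conjugating back gives the entries of e^{tA} as shown above.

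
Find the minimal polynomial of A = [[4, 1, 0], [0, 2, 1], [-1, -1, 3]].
m_A(x) = (x - 3)^3

The characteristic polynomial factors as (x - 3)^3. The minimal polynomial is ∏(x - λ)^{k_λ} where k_λ is the size of the largest Jordan block at λ.

For λ = 3: rank(A - 3I) = 2, and the largest Jordan block has size 3 (the smallest k with rank((A - 3I)^k) = rank((A - 3I)^(k+1))).

So m_A(x) = (x - 3)^3.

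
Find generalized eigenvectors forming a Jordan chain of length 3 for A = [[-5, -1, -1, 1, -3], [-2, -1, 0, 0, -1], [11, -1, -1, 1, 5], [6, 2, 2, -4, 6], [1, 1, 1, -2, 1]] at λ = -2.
v_1 = [[0, 1, -1, 0, 0]]^T, v_2 = [[0, 1, -2, 0, 0]]^T, v_3 = [[1, 1, -3, -2, -1]]^T

We seek v_1 ∈ ker((A + 2I)^3) \ ker((A + 2I)^2), then set v_{i+1} = (A + 2I) v_i.

One such chain is v_1 = [[0, 1, -1, 0, 0]]^T, v_2 = [[0, 1, -2, 0, 0]]^T, v_3 = [[1, 1, -3, -2, -1]]^T. Check: (A + 2I) v_3 = [[0, 0, 0, 0, 0]]^T = 0.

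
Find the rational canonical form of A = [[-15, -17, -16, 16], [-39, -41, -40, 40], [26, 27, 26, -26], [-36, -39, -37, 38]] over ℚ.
R = [[0, 0, 0, -24], [1, 0, 0, 40], [0, 1, 0, -26], [0, 0, 1, 8]]

The invariant factors of A (the non-unit diagonal entries of the Smith normal form of xI - A over ℚ[x]) are (x - 2)^2(x^2 - 4x + 6), each dividing the next. The characteristic polynomial is their product, (x - 2)^2(x^2 - 4x + 6).

The rational canonical form is the block-diagonal matrix of companion matrices C(f_i):
R = [[0, 0, 0, -24], [1, 0, 0, 40], [0, 1, 0, -26], [0, 0, 1, 8]].

Note the characteristic polynomial does not split into linear factors over ℚ, so A has no Jordan form over ℚ; the rational canonical form exists over any field.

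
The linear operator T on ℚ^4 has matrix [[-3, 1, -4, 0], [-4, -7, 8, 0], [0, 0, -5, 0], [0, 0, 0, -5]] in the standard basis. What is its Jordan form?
J = [[-5, 1, 0, 0], [0, -5, 0, 0], [0, 0, -5, 0], [0, 0, 0, -5]]

The characteristic polynomial is det(xI - A) = (x + 5)^4, so the eigenvalues are -5 (algebraic multiplicity 4).

For λ = -5: rank(A + 5I) = 1, rank((A + 5I)^2) = 0. The eigenspace has dimension 4 - 1 = 3, so there are 3 Jordan blocks; the rank sequence gives block sizes [2, 1, 1].

Assembling the blocks gives the Jordan form J above.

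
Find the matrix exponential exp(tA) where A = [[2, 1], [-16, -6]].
e^{tA} = [[(4*t + 1)*e^{-2*t}, t*e^{-2*t}], [-16*t*e^{-2*t}, (1 - 4*t)*e^{-2*t}]]

A has Jordan form J = [[-2, 1], [0, -2]] with A = PJP^{-1}, so e^{tA} = P e^{tJ} P^{-1}.

For a Jordan block J_k(λ), e^{tJ_k(λ)} = e^{λt} · (I + tN + t^2 N^2/2! + ... + t^{k-1} N^{k-1}/(k-1)!) where N is the nilpotent superdiagonal part.

Assembling the blocks and conjugating back gives the entries of e^{tA} as shown above.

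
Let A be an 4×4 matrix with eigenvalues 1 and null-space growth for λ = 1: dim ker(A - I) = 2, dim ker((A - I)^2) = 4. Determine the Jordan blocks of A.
Jordan blocks: (1, 2), (1, 2)

λ = 1: successive nullity increments [2, 2] count blocks of size ≥ k; block sizes are [2, 2].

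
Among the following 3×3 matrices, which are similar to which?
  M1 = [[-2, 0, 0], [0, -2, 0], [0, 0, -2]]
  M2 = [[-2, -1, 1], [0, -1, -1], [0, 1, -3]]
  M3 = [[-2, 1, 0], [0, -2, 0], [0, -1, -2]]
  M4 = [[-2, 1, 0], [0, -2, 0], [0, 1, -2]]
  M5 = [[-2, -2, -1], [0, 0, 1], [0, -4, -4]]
2 classes: {M1}, {M2, M3, M4, M5}

Characteristic polynomials: χ_{M1} = (x + 2)^3, χ_{M2} = (x + 2)^3, χ_{M3} = (x + 2)^3, χ_{M4} = (x + 2)^3, χ_{M5} = (x + 2)^3.

{M1}: invariant factors x + 2, x + 2, x + 2.

{M2, M3, M4, M5}: invariant factors x + 2, (x + 2)^2.

Matrices are similar if and only if their invariant-factor lists agree; the partition into similarity classes is {M1}, {M2, M3, M4, M5}.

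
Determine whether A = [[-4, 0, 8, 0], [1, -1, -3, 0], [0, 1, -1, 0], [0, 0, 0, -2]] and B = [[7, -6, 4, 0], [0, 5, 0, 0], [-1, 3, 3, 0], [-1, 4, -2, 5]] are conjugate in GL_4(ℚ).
No.

trace(A) = -8 but trace(B) = 20. The trace is a similarity invariant, so A and B are not similar.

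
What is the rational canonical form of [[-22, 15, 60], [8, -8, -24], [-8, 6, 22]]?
The invariant factors of A (the non-unit diagonal entries of the Smith normal form of xI - A over ℚ[x]) are x + 2, (x + 2)(x + 4), each dividing the next. The characteristic polynomial is their product, (x + 2)^2(x + 4).

The rational canonical form is the block-diagonal matrix of companion matrices C(f_i):
R = [[-2, 0, 0], [0, 0, -8], [0, 1, -6]].

R = [[-2, 0, 0], [0, 0, -8], [0, 1, -6]]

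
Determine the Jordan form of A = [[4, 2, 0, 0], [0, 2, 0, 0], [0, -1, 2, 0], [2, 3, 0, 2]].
J = [[2, 1, 0, 0], [0, 2, 0, 0], [0, 0, 2, 0], [0, 0, 0, 4]]

The characteristic polynomial is det(xI - A) = (x - 4)(x - 2)^3, so the eigenvalues are 2 (algebraic multiplicity 3), 4 (algebraic multiplicity 1).

For λ = 2: rank(A - 2I) = 2, rank((A - 2I)^2) = 1. The eigenspace has dimension 4 - 2 = 2, so there are 2 Jordan blocks; the rank sequence gives block sizes [2, 1].

For λ = 4: algebraic multiplicity 1 gives one 1×1 block.

Assembling the blocks gives the Jordan form J above.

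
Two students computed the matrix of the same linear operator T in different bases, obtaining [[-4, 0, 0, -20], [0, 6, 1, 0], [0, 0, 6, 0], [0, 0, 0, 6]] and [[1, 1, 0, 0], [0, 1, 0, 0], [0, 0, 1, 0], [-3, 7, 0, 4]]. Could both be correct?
No.

trace(A) = 14 but trace(B) = 7. The trace is a similarity invariant, so A and B are not similar.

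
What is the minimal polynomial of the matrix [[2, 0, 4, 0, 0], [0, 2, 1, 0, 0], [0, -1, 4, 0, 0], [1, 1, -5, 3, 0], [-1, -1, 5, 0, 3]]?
The characteristic polynomial factors as (x - 3)^4(x - 2). The minimal polynomial is ∏(x - λ)^{k_λ} where k_λ is the size of the largest Jordan block at λ.

For λ = 2: rank(A - 2I) = 4, and the largest Jordan block has size 1 (the smallest k with rank((A - 2I)^k) = rank((A - 2I)^(k+1))).
For λ = 3: rank(A - 3I) = 2, and the largest Jordan block has size 2 (the smallest k with rank((A - 3I)^k) = rank((A - 3I)^(k+1))).

So m_A(x) = (x - 3)^2(x - 2).

m_A(x) = (x - 3)^2(x - 2)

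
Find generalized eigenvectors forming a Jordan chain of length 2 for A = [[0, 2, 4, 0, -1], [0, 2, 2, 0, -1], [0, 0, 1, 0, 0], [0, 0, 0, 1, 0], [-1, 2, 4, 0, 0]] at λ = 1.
We seek v_1 ∈ ker((A - I)^2) \ ker(A - I), then set v_{i+1} = (A - I) v_i.

One such chain is v_1 = [[-1, -3, 1, 0, -2]]^T, v_2 = [[1, 1, 0, 0, 1]]^T. Check: (A - I) v_2 = [[0, 0, 0, 0, 0]]^T = 0.

v_1 = [[-1, -3, 1, 0, -2]]^T, v_2 = [[1, 1, 0, 0, 1]]^T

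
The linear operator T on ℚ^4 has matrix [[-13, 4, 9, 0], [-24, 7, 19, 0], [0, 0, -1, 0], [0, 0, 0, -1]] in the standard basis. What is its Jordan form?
The characteristic polynomial is det(xI - A) = (x + 1)^3(x + 5), so the eigenvalues are -5 (algebraic multiplicity 1), -1 (algebraic multiplicity 3).

For λ = -5: algebraic multiplicity 1 gives one 1×1 block.

For λ = -1: rank(A + I) = 2, rank((A + I)^2) = 1. The eigenspace has dimension 4 - 2 = 2, so there are 2 Jordan blocks; the rank sequence gives block sizes [2, 1].

Assembling the blocks gives the Jordan form J above.

J = [[-5, 0, 0, 0], [0, -1, 1, 0], [0, 0, -1, 0], [0, 0, 0, -1]]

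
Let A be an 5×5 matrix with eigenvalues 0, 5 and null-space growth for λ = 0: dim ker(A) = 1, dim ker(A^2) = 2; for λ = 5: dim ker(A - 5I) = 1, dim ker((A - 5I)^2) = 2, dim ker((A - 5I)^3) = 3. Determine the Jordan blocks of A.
Jordan blocks: (0, 2), (5, 3)

λ = 0: successive nullity increments [1, 1] count blocks of size ≥ k; block sizes are [2].
λ = 5: successive nullity increments [1, 1, 1] count blocks of size ≥ k; block sizes are [3].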